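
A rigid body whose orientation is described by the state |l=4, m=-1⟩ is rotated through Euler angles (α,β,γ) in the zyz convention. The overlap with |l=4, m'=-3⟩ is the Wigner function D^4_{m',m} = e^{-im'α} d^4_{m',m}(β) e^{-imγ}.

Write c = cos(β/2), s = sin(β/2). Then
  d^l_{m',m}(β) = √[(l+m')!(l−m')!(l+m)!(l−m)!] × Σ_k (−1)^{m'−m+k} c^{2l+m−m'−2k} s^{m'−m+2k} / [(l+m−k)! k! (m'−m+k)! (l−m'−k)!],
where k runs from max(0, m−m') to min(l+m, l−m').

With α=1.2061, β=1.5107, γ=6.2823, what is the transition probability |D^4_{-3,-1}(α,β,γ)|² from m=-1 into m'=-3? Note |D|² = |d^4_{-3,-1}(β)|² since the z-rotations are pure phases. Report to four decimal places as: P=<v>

Split into d^4_{-3,-1}(β=1.5107) × two z-phases.
With c≡cos(β/2)=0.728032 and s≡sin(β/2)=0.685544, N=[1·5040·6·120]^{1/2}=1904.940944
Admissible k: 2..3 (factorial args all ≥0)
  k=2: (−1)^0·1904.9409/(240)·0.7280^6·0.6855^2 = +0.555446
  k=3: (−1)^1·1904.9409/(144)·0.7280^4·0.6855^4 = -0.820843
d^4_{-3,-1}(1.5107) = +0.555446 -0.820843 = -0.265397
|D^4_{-3,-1}|² = |d^4_{-3,-1}(β)|² = (-0.265397)² = 0.070436 (the z-rotation phases have unit modulus)

P=0.0704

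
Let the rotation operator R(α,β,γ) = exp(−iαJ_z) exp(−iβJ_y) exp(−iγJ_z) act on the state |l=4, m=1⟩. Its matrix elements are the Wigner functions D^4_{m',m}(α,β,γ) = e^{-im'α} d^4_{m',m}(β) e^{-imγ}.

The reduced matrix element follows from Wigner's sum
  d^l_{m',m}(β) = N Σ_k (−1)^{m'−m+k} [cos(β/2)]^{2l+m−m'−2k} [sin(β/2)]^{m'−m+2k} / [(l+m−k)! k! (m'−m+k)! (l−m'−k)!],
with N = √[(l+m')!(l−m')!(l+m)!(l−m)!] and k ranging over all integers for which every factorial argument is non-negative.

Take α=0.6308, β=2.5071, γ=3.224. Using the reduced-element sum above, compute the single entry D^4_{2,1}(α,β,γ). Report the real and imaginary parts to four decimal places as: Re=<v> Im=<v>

D^4_{2,1}(0.6308,2.5071,3.224) = e^{-i·2·0.6308}·d^4_{2,1}(2.5071)·e^{-i·1·3.224}. Compute d first:
Half-angle: c=0.311951, s=0.950098. N=√(720·2·120·6)=1018.233765
Admissible k: 0..2 (factorial args all ≥0)
  k=0: (−1)^1·1018.2338/(240)·0.3120^7·0.9501^1 = -0.001159
  k=1: (−1)^2·1018.2338/(48)·0.3120^5·0.9501^3 = +0.053746
  k=2: (−1)^3·1018.2338/(72)·0.3120^3·0.9501^5 = -0.332367
d^4_{2,1}(2.5071) = -0.001159 +0.053746 -0.332367 = -0.279780
Attach z-rotation phases: D = e^{-i(2)(0.6308)}·(-0.279780)·e^{-i(1)(3.224)} = +0.062909-0.272616i

Re=0.0629 Im=-0.2726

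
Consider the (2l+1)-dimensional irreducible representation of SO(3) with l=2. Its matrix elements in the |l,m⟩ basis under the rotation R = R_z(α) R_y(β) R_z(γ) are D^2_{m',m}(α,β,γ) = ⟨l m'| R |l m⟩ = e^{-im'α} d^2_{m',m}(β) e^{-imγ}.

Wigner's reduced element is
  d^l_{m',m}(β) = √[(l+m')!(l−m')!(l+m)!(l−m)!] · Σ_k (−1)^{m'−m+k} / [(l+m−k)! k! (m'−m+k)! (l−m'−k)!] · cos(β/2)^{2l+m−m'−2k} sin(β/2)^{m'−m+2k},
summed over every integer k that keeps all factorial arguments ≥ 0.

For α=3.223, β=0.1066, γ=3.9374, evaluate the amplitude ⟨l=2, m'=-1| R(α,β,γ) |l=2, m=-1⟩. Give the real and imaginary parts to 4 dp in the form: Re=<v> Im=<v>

Re=0.6302 Im=0.7581

Split into d^2_{-1,-1}(β=0.1066) × two z-phases.
Half-angle: c=0.998580, s=0.053275. N=√(1·6·1·6)=6.000000
The bounds max(0,m−m')=0 and min(l+m,l−m')=1 give 2 terms
  k=0: (−1)^0·6.0000/(6)·0.9986^4·0.0533^0 = +0.994332
  k=1: (−1)^1·6.0000/(2)·0.9986^2·0.0533^2 = -0.008490
d^2_{-1,-1}(0.1066) = +0.994332 -0.008490 = +0.985841
D = (-0.996688-0.081317i)·(+0.985841)·(-0.699708-0.714429i) = +0.630244+0.758074i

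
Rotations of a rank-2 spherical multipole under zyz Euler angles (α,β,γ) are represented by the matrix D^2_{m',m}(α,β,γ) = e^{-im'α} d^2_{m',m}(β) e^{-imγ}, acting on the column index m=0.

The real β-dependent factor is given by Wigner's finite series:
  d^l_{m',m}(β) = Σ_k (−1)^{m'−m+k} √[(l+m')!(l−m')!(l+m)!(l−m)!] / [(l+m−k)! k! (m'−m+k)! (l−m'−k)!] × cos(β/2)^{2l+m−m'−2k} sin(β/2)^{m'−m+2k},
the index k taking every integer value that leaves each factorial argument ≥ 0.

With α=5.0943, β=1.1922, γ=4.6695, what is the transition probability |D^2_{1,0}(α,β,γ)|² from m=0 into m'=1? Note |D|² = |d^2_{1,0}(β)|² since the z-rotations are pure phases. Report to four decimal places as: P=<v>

P=0.1769

Split into d^2_{1,0}(β=1.1922) × two z-phases.
With c≡cos(β/2)=0.827531 and s≡sin(β/2)=0.561419, N=[6·1·2·2]^{1/2}=4.898979
Admissible k: 0..1 (factorial args all ≥0)
  k=0: (−1)^1·4.8990/(2)·0.8275^3·0.5614^1 = -0.779321
  k=1: (−1)^2·4.8990/(2)·0.8275^1·0.5614^3 = +0.358693
d^2_{1,0}(1.1922) = -0.779321 +0.358693 = -0.420629
|D^2_{1,0}|² = |d^2_{1,0}(β)|² = (-0.420629)² = 0.176929 (the z-rotation phases have unit modulus)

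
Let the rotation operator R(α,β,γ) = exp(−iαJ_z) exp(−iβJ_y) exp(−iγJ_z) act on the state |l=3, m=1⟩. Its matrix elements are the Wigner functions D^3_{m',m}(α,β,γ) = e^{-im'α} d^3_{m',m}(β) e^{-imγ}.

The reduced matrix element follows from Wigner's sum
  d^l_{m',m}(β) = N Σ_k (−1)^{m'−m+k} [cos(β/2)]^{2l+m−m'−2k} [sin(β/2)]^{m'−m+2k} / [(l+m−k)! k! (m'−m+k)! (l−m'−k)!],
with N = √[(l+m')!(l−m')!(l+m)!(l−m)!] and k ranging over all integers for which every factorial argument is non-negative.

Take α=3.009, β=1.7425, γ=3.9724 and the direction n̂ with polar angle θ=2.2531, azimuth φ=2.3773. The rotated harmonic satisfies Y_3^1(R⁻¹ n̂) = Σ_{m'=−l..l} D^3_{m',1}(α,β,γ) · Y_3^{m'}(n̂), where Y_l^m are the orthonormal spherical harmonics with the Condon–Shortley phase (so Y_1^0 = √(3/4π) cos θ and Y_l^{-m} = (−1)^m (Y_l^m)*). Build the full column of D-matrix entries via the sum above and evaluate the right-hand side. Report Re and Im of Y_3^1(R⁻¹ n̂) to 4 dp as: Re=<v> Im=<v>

Need the full column D^3_{m',1} for m'=−3..3 at α=3.009, β=1.7425, γ=3.9724.
cos(β/2)=0.643871, sin(β/2)=0.765134
d^3_{-3,1}: single k=4 term ⇒ +0.550293;  D = +0.184662-0.518384i
d^3_{-2,1}: k∈[3..4] ⇒ +0.756204 -0.533934 = +0.222271;  D = -0.101614+0.197684i
d^3_{-1,1}: k∈[2..4] ⇒ +0.603700 -1.136680 +0.200644 = -0.332336;  D = -0.189674+0.272893i
d^3_{0,1}: k∈[1..3] ⇒ +0.293306 -1.242570 +0.584895 = -0.364369;  D = +0.245687-0.269078i
d^3_{1,1}: k∈[0..2] ⇒ +0.071251 -0.804933 +0.852510 = +0.118828;  D = +0.091021-0.076388i
d^3_{2,1}: k∈[0..1] ⇒ -0.267751 +0.756204 = +0.488453;  D = -0.412379+0.261782i
d^3_{3,1}: single k=0 term ⇒ +0.389687;  D = +0.353718-0.163521i
Y_3^{m'}(θ=2.2531,φ=2.3773) and Σ D·Y over m':
  (+0.1847-0.5184i)·(+0.1289-0.1464i)  (-0.1016+0.1977i)·(-0.0164-0.3878i)  (-0.1897+0.2729i)·(-0.1789-0.1715i)  (+0.2457-0.2691i)·(+0.2381+0.0000i)  (+0.0910-0.0764i)·(+0.1789-0.1715i)  (-0.4124+0.2618i)·(-0.0164+0.3878i)  (+0.3537-0.1635i)·(-0.1289-0.1464i)
Y_3^1(R⁻¹ n̂) = +0.004377-0.362252i

Re=0.0044 Im=-0.3623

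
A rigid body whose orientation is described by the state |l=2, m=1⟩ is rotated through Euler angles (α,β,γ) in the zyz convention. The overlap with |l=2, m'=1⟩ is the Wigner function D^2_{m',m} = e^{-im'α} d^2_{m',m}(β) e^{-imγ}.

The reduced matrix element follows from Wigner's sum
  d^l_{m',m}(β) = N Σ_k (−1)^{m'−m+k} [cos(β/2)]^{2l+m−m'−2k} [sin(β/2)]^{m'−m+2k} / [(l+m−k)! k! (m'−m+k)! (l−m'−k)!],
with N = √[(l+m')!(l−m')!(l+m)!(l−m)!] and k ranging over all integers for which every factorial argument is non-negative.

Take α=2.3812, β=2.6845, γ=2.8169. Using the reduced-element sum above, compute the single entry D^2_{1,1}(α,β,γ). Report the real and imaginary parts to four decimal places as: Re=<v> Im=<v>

Split into d^2_{1,1}(β=2.6845) × two z-phases.
Half-angle: c=0.226562, s=0.973997. N=√(6·1·6·1)=6.000000
k: max(0,(1)−(1))=0 … min(2+(1),2−(1))=1
  k=0: (−1)^0·6.0000/(6)·0.2266^4·0.9740^0 = +0.002635
  k=1: (−1)^1·6.0000/(2)·0.2266^2·0.9740^2 = -0.146086
d^2_{1,1}(2.6845) = +0.002635 -0.146086 = -0.143452
Phases: e^{-i·(1)·2.3812}=-0.724565-0.689206i, e^{-i·(1)·2.8169}=-0.947749-0.319018i ⇒ D=-0.066969-0.126861i

Re=-0.0670 Im=-0.1269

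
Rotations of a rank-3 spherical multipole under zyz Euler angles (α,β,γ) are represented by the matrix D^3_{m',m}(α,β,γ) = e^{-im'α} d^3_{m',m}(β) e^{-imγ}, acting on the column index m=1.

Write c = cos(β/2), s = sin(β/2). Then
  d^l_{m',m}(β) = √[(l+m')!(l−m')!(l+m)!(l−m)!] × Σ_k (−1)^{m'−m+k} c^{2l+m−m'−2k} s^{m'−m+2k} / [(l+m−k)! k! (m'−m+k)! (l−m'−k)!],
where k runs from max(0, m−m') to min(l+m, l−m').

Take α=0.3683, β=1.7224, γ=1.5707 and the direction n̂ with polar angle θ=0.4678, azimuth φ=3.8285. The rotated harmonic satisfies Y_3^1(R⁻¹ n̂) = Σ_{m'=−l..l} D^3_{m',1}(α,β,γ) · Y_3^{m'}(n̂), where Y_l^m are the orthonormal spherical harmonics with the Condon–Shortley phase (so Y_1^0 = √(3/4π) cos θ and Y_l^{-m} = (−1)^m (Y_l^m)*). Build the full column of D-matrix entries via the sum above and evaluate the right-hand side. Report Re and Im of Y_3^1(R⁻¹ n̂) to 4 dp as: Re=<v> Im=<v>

Re=0.0255 Im=-0.1473

Need the full column D^3_{m',1} for m'=−3..3 at α=0.3683, β=1.7224, γ=1.5707.
cos(β/2)=0.651528, sin(β/2)=0.758625
d^3_{-3,1}: single k=4 term ⇒ +0.544527;  D = +0.486515-0.244568i
d^3_{-2,1}: k∈[3..4] ⇒ +0.763677 -0.517688 = +0.245989;  D = +0.165266-0.182202i
d^3_{-1,1}: k∈[2..4] ⇒ +0.622210 -1.124771 +0.190617 = -0.311944;  D = -0.112337+0.291014i
d^3_{0,1}: k∈[1..3] ⇒ +0.308519 -1.254850 +0.567099 = -0.379231;  D = -0.000037+0.379231i
d^3_{1,1}: k∈[0..2] ⇒ +0.076489 -0.829613 +0.843578 = +0.090454;  D = -0.032558-0.084391i
d^3_{2,1}: k∈[0..1] ⇒ -0.281638 +0.763677 = +0.482039;  D = -0.323787-0.357105i
d^3_{3,1}: single k=0 term ⇒ +0.401635;  D = -0.358811-0.180458i
Y_3^{m'}(θ=0.4678,φ=3.8285) and Σ D·Y over m':
  (+0.4865-0.2446i)·(+0.0180+0.0338i)  (+0.1653-0.1822i)·(+0.0363-0.1819i)  (-0.1123+0.2910i)·(-0.3362+0.2757i)  (-0.0000+0.3792i)·(+0.3275+0.0000i)  (-0.0326-0.0844i)·(+0.3362+0.2757i)  (-0.3238-0.3571i)·(+0.0363+0.1819i)  (-0.3588-0.1805i)·(-0.0180+0.0338i)
Y_3^1(R⁻¹ n̂) = +0.025462-0.147308i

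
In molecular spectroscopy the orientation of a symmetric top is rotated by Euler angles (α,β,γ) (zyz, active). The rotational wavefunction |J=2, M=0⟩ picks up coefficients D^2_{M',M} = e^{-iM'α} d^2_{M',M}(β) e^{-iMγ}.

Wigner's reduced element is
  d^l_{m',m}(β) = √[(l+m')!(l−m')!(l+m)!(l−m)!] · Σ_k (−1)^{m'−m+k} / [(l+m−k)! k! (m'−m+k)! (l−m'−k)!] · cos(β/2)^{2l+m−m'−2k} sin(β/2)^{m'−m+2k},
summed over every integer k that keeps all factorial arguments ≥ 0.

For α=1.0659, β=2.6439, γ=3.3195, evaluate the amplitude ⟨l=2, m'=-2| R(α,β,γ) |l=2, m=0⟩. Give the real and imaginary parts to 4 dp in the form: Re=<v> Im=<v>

D^2_{-2,0}(1.0659,2.6439,3.3195) = e^{-i·-2·1.0659}·d^2_{-2,0}(2.6439)·e^{-i·0·3.3195}. Compute d first:
With c≡cos(β/2)=0.246286 and s≡sin(β/2)=0.969197, N=[1·24·2·2]^{1/2}=9.797959
k∈{2} keeps every argument non-negative
  k=2: (−1)^0·9.7980/(4)·0.2463^2·0.9692^2 = +0.139566
d^2_{-2,0}(2.6439) = +0.139566
Phases: e^{-i·(-2)·1.0659}=-0.532036+0.846722i, e^{-i·(0)·3.3195}=+1.000000+0.000000i ⇒ D=-0.074254+0.118173i

Re=-0.0743 Im=0.1182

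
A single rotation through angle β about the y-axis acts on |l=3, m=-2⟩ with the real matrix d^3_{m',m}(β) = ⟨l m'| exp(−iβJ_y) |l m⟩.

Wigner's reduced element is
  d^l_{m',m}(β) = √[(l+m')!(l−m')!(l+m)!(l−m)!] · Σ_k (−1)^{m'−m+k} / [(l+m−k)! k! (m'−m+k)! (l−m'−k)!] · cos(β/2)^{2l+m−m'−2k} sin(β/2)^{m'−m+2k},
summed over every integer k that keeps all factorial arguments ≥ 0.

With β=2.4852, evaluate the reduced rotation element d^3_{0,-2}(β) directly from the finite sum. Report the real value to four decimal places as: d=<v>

d^3_{0,-2}(β=2.4852) via Wigner's sum:
With c≡cos(β/2)=0.322336 and s≡sin(β/2)=0.946625, N=[6·6·1·120]^{1/2}=65.726707
k: max(0,(-2)−(0))=0 … min(3+(-2),3−(0))=1
  k=0: (−1)^2·65.7267/(12)·0.3223^4·0.9466^2 = +0.052985
  k=1: (−1)^3·65.7267/(12)·0.3223^2·0.9466^4 = -0.456974
d^3_{0,-2}(2.4852) = +0.052985 -0.456974 = -0.403989

d=-0.4040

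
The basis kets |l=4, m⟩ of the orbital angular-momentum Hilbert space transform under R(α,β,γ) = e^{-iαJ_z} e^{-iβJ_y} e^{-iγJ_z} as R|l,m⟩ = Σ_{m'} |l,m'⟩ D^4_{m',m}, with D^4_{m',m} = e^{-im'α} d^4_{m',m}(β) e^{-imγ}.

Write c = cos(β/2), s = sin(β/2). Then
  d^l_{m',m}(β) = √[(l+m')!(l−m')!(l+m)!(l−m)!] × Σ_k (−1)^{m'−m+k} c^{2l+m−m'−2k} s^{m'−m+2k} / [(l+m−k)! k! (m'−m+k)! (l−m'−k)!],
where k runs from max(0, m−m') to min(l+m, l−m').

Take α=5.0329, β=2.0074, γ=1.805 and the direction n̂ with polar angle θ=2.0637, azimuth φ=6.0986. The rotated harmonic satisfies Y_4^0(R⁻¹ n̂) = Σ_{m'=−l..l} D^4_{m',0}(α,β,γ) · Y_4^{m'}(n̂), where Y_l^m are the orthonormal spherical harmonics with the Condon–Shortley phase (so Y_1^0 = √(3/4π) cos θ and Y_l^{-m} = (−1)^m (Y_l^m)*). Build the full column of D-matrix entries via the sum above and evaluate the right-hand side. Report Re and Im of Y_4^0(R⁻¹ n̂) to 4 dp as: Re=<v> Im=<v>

Re=-0.3361 Im=0.0000

Need the full column D^4_{m',0} for m'=−4..4 at α=5.0329, β=2.0074, γ=1.805.
cos(β/2)=0.537185, sin(β/2)=0.843464
d^4_{-4,0}: single k=4 term ⇒ +0.352624;  D = +0.100412+0.338025i
d^4_{-3,0}: k∈[3..4] ⇒ +0.317603 -0.783014 = -0.465412;  D = +0.381670-0.266338i
d^4_{-2,0}: k∈[2..4] ⇒ +0.162181 -1.066235 +0.985756 = +0.081702;  D = -0.065483-0.048859i
d^4_{-1,0}: k∈[1..4] ⇒ +0.048691 -0.720255 +1.775710 -0.729636 = +0.374510;  D = +0.117990-0.355437i
d^4_{0,0}: k∈[0..4] ⇒ +0.006934 -0.273525 +1.517279 -1.662526 +0.256173 = -0.155665;  D = -0.155665+0.000000i
d^4_{1,0}: k∈[0..3] ⇒ -0.048691 +0.720255 -1.775710 +0.729636 = -0.374510;  D = -0.117990-0.355437i
d^4_{2,0}: k∈[0..2] ⇒ +0.162181 -1.066235 +0.985756 = +0.081702;  D = -0.065483+0.048859i
d^4_{3,0}: k∈[0..1] ⇒ -0.317603 +0.783014 = +0.465412;  D = -0.381670-0.266338i
d^4_{4,0}: single k=0 term ⇒ +0.352624;  D = +0.100412-0.338025i
Y_4^{m'}(θ=2.0637,φ=6.0986) and Σ D·Y over m':
  (+0.1004+0.3380i)·(+0.1971+0.1794i)  (+0.3817-0.2663i)·(-0.3444-0.2130i)  (-0.0655-0.0489i)·(+0.1374+0.0531i)  (+0.1180-0.3554i)·(+0.2777+0.0519i)  (-0.1557+0.0000i)·(-0.2076+0.0000i)  (-0.1180-0.3554i)·(-0.2777+0.0519i)  (-0.0655+0.0489i)·(+0.1374-0.0531i)  (-0.3817-0.2663i)·(+0.3444-0.2130i)  (+0.1004-0.3380i)·(+0.1971-0.1794i)
Y_4^0(R⁻¹ n̂) = -0.336123+0.000000i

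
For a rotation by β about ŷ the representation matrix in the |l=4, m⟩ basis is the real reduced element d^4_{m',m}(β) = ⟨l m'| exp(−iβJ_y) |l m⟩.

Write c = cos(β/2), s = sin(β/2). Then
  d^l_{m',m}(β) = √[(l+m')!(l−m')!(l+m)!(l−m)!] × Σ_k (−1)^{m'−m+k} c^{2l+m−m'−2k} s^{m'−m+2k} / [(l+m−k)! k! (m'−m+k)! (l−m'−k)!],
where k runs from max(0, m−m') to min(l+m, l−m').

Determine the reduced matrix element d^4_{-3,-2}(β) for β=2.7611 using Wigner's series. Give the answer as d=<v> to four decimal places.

d=-0.0025

d^4_{-3,-2}(β=2.7611) via Wigner's sum:
With c≡cos(β/2)=0.189101 and s≡sin(β/2)=0.981958, N=[1·5040·2·720]^{1/2}=2693.993318
The bounds max(0,m−m')=1 and min(l+m,l−m')=2 give 2 terms
  k=1: (−1)^0·2693.9933/(720)·0.1891^7·0.9820^1 = +0.000032
  k=2: (−1)^1·2693.9933/(240)·0.1891^5·0.9820^3 = -0.002570
d^4_{-3,-2}(2.7611) = +0.000032 -0.002570 = -0.002538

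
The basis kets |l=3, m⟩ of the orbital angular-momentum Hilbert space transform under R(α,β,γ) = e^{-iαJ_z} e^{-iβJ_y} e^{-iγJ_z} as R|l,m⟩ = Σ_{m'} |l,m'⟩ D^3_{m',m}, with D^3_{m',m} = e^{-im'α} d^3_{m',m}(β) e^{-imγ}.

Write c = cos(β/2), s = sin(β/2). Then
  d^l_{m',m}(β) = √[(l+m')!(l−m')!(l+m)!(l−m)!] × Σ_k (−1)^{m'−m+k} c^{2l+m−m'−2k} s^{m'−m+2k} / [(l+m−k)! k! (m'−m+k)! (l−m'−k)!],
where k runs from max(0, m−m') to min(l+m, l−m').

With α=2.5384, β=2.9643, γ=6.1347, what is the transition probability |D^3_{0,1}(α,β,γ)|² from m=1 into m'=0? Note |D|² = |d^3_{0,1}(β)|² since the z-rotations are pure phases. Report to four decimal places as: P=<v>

P=0.0862

Split into d^3_{0,1}(β=2.9643) × two z-phases.
c=cos(2.9643/2)=0.088530, s=sin(2.9643/2)=0.996073; N=√[6·6·24·2]=41.569219
The bounds max(0,m−m')=1 and min(l+m,l−m')=3 give 3 terms
  k=1: (−1)^0·41.5692/(12)·0.0885^5·0.9961^1 = +0.000019
  k=2: (−1)^1·41.5692/(4)·0.0885^3·0.9961^3 = -0.007126
  k=3: (−1)^2·41.5692/(12)·0.0885^1·0.9961^5 = +0.300704
d^3_{0,1}(2.9643) = +0.000019 -0.007126 +0.300704 = +0.293597
|D^3_{0,1}|² = |d^3_{0,1}(β)|² = (+0.293597)² = 0.086199 (the z-rotation phases have unit modulus)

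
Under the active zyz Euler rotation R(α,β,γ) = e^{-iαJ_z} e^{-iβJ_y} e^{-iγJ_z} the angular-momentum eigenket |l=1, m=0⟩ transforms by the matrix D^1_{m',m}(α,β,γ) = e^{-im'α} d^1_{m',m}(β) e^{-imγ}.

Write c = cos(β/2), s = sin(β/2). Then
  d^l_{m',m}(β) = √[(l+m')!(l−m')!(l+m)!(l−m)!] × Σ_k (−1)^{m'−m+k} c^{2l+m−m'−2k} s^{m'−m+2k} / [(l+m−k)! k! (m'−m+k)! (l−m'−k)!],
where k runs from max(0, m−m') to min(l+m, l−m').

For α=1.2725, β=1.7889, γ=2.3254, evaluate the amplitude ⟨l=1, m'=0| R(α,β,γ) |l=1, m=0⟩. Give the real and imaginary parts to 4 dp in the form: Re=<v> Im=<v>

Re=-0.2164 Im=0.0000

D^1_{0,0}(1.2725,1.7889,2.3254) = e^{-i·0·1.2725}·d^1_{0,0}(1.7889)·e^{-i·0·2.3254}. Compute d first:
c=cos(1.7889/2)=0.625948, s=sin(1.7889/2)=0.779865; N=√[1·1·1·1]=1.000000
k∈{0,1} keeps every argument non-negative
  k=0: (−1)^0·1.0000/(1)·0.6259^2·0.7799^0 = +0.391811
  k=1: (−1)^1·1.0000/(1)·0.6259^0·0.7799^2 = -0.608189
d^1_{0,0}(1.7889) = +0.391811 -0.608189 = -0.216379
Phases: e^{-i·(0)·1.2725}=+1.000000+0.000000i, e^{-i·(0)·2.3254}=+1.000000+0.000000i ⇒ D=-0.216379+0.000000i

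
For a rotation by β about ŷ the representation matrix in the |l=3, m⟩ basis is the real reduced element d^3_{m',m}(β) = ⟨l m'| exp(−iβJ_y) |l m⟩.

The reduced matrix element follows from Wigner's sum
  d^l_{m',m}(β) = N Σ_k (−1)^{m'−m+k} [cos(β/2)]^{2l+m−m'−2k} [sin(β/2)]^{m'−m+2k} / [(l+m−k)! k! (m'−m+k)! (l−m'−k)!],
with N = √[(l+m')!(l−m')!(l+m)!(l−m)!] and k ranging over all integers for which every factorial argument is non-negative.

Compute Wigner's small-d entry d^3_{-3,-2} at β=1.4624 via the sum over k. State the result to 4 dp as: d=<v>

d=0.3738

d^3_{-3,-2}(β=1.4624) via Wigner's sum:
c=cos(1.4624/2)=0.744374, s=sin(1.4624/2)=0.667763; N=√[1·720·1·120]=293.938769
k∈{1} keeps every argument non-negative
  k=1: (−1)^0·293.9388/(120)·0.7444^5·0.6678^1 = +0.373812
d^3_{-3,-2}(1.4624) = +0.373812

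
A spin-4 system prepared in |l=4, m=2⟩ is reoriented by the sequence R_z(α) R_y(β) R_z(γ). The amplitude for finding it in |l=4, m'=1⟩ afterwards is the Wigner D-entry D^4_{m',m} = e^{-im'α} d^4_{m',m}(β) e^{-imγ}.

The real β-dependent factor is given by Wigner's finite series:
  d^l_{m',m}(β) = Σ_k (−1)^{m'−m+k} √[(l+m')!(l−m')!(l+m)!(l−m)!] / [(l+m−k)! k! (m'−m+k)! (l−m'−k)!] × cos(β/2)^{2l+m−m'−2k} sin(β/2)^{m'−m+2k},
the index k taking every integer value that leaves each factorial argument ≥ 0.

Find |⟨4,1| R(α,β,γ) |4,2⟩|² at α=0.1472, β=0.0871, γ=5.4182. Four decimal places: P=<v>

D^4_{1,2}(0.1472,0.0871,5.4182) = e^{-i·1·0.1472}·d^4_{1,2}(0.0871)·e^{-i·2·5.4182}. Compute d first:
c=cos(0.0871/2)=0.999052, s=sin(0.0871/2)=0.043536; N=√[120·6·720·2]=1018.233765
k∈{1,2,3} keeps every argument non-negative
  k=1: (−1)^0·1018.2338/(240)·0.9991^7·0.0435^1 = +0.183486
  k=2: (−1)^1·1018.2338/(48)·0.9991^5·0.0435^3 = -0.001742
  k=3: (−1)^2·1018.2338/(72)·0.9991^3·0.0435^5 = +0.000002
d^4_{1,2}(0.0871) = +0.183486 -0.001742 +0.000002 = +0.181746
|D^4_{1,2}|² = |d^4_{1,2}(β)|² = (+0.181746)² = 0.033032 (the z-rotation phases have unit modulus)

P=0.0330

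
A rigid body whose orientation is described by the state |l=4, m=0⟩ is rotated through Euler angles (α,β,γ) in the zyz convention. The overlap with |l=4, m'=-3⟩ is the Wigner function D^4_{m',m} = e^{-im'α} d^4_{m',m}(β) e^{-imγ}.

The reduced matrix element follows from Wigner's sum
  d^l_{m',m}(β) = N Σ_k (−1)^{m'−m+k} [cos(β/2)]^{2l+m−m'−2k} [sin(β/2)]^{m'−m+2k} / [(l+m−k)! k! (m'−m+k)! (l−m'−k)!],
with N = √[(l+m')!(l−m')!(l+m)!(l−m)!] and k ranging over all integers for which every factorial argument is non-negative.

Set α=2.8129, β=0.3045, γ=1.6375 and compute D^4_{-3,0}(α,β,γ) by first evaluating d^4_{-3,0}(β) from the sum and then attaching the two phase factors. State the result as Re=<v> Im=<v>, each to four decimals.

Re=-0.0210 Im=0.0317

D^4_{-3,0}(2.8129,0.3045,1.6375) = e^{-i·-3·2.8129}·d^4_{-3,0}(0.3045)·e^{-i·0·1.6375}. Compute d first:
c=cos(0.3045/2)=0.988432, s=sin(0.3045/2)=0.151662; N=√[1·5040·24·24]=1703.830978
k∈{3,4} keeps every argument non-negative
  k=3: (−1)^0·1703.8310/(144)·0.9884^5·0.1517^3 = +0.038943
  k=4: (−1)^1·1703.8310/(144)·0.9884^3·0.1517^5 = -0.000917
d^4_{-3,0}(0.3045) = +0.038943 -0.000917 = +0.038027
D = (-0.551965+0.833868i)·(+0.038027)·(+1.000000+0.000000i) = -0.020989+0.031709i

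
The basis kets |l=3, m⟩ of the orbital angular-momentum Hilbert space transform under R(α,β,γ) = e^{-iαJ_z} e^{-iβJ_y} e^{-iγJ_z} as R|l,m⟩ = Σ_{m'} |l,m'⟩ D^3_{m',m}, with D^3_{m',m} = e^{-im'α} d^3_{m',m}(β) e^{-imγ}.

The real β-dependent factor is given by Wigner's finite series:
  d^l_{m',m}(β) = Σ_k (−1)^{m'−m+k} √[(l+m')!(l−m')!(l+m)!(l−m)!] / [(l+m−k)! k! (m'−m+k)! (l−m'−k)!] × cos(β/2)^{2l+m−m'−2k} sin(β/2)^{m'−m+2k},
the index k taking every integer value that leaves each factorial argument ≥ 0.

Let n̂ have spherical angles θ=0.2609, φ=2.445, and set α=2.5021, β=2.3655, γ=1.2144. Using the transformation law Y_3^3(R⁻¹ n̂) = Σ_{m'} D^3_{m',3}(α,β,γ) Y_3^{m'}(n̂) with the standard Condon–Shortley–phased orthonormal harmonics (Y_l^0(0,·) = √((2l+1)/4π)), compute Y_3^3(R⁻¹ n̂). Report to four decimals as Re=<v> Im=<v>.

Re=-0.2395 Im=0.1158

Need the full column D^3_{m',3} for m'=−3..3 at α=2.5021, β=2.3655, γ=1.2144.
cos(β/2)=0.378381, sin(β/2)=0.925650
d^3_{-3,3}: single k=6 term ⇒ +0.629044;  D = -0.472293-0.415494i
d^3_{-2,3}: single k=5 term ⇒ +0.629852;  D = +0.131173+0.616042i
d^3_{-1,3}: single k=4 term ⇒ +0.407090;  D = +0.169592-0.370083i
d^3_{0,3}: single k=3 term ⇒ +0.192151;  D = -0.168480+0.092393i
d^3_{1,3}: single k=2 term ⇒ +0.068023;  D = +0.067377+0.009350i
d^3_{2,3}: single k=1 term ⇒ +0.017586;  D = -0.012535-0.012335i
d^3_{3,3}: single k=0 term ⇒ +0.002935;  D = +0.000450+0.002900i
Y_3^{m'}(θ=0.2609,φ=2.445) and Σ D·Y over m':
  (-0.4723-0.4155i)·(+0.0036-0.0062i)  (+0.1312+0.6160i)·(+0.0116+0.0647i)  (+0.1696-0.3701i)·(-0.2345-0.1962i)  (-0.1685+0.0924i)·(+0.6011+0.0000i)  (+0.0674+0.0093i)·(+0.2345-0.1962i)  (-0.0125-0.0123i)·(+0.0116-0.0647i)  (+0.0004+0.0029i)·(-0.0036-0.0062i)
Y_3^3(R⁻¹ n̂) = -0.239512+0.115784i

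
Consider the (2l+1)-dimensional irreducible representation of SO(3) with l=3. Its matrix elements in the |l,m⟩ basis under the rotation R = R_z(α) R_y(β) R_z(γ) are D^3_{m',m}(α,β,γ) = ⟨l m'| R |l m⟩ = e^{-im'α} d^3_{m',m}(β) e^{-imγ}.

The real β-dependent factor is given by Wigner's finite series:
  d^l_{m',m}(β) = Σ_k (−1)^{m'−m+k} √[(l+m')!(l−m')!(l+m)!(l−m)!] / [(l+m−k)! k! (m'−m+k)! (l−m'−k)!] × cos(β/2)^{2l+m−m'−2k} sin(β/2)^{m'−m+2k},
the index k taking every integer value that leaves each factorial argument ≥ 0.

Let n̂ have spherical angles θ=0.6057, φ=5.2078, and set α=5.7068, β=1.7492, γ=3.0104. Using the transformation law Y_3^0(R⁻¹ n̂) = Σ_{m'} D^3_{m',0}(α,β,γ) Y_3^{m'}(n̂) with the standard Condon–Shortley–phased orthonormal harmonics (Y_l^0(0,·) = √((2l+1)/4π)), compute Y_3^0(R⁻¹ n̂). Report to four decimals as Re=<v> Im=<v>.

Re=-0.3101 Im=0.0000

Need the full column D^3_{m',0} for m'=−3..3 at α=5.7068, β=1.7492, γ=3.0104.
cos(β/2)=0.641304, sin(β/2)=0.767287
d^3_{-3,0}: single k=3 term ⇒ +0.532819;  D = -0.084025-0.526152i
d^3_{-2,0}: k∈[2..3] ⇒ +0.545421 -0.780764 = -0.235343;  D = -0.095539+0.215078i
d^3_{-1,0}: k∈[1..3] ⇒ +0.288315 -1.238161 +0.590804 = -0.359041;  D = -0.301033+0.195676i
d^3_{0,0}: k∈[0..3] ⇒ +0.069564 -0.896218 +1.282926 -0.204055 = +0.252217;  D = +0.252217+0.000000i
d^3_{1,0}: k∈[0..2] ⇒ -0.288315 +1.238161 -0.590804 = +0.359041;  D = +0.301033+0.195676i
d^3_{2,0}: k∈[0..1] ⇒ +0.545421 -0.780764 = -0.235343;  D = -0.095539-0.215078i
d^3_{3,0}: single k=0 term ⇒ -0.532819;  D = +0.084025-0.526152i
Y_3^{m'}(θ=0.6057,φ=5.2078) and Σ D·Y over m':
  (-0.0840-0.5262i)·(-0.0767-0.0065i)  (-0.0955+0.2151i)·(-0.1492+0.2278i)  (-0.3010+0.1957i)·(+0.2081+0.3851i)  (+0.2522+0.0000i)·(+0.1164+0.0000i)  (+0.3010+0.1957i)·(-0.2081+0.3851i)  (-0.0955-0.2151i)·(-0.1492-0.2278i)  (+0.0840-0.5262i)·(+0.0767-0.0065i)
Y_3^0(R⁻¹ n̂) = -0.310109+0.000000i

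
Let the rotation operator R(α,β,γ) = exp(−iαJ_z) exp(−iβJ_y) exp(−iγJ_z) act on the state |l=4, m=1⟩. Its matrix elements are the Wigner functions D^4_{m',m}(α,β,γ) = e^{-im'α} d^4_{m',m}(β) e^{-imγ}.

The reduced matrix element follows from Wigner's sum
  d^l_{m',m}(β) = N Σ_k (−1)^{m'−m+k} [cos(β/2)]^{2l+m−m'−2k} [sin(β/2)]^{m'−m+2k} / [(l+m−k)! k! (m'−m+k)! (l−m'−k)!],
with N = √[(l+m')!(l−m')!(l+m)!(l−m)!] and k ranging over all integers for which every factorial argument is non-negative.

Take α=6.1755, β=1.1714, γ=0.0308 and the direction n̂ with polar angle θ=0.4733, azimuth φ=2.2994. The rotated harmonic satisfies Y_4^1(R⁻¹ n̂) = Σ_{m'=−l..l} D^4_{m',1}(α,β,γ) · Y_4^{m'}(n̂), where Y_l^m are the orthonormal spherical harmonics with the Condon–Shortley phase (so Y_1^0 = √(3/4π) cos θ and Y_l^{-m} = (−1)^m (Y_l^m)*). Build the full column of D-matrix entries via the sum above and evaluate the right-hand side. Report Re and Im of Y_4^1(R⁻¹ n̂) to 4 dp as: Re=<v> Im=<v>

Need the full column D^4_{m',1} for m'=−4..4 at α=6.1755, β=1.1714, γ=0.0308.
cos(β/2)=0.833325, sin(β/2)=0.552783
d^4_{-4,1}: single k=5 term ⇒ +0.223517;  D = +0.200130-0.099539i
d^4_{-3,1}: k∈[4..5] ⇒ +0.595656 -0.157263 = +0.438393;  D = +0.411232-0.151911i
d^4_{-2,1}: k∈[3..5] ⇒ +0.959957 -0.633611 +0.055761 = +0.382107;  D = +0.370587-0.093116i
d^4_{-1,1}: k∈[2..5] ⇒ +1.023285 -1.350821 +0.297199 -0.008718 = -0.039055;  D = -0.038681+0.005391i
d^4_{0,1}: k∈[1..4] ⇒ +0.689877 -1.821390 +0.801462 -0.058778 = -0.388828;  D = -0.388644+0.011974i
d^4_{1,1}: k∈[0..3] ⇒ +0.232550 -1.534928 +1.350821 -0.198133 = -0.149689;  D = -0.149247-0.011498i
d^4_{2,1}: k∈[0..2] ⇒ -0.654475 +1.439935 -0.422407 = +0.363053;  D = +0.356886+0.066629i
d^4_{3,1}: k∈[0..1] ⇒ +0.812207 -0.595656 = +0.216551;  D = +0.207369+0.062391i
d^4_{4,1}: single k=0 term ⇒ -0.507961;  D = -0.467875-0.197782i
Y_4^{m'}(θ=0.4733,φ=2.2994) and Σ D·Y over m':
  (+0.2001-0.0995i)·(-0.0186-0.0043i)  (+0.4112-0.1519i)·(+0.0862-0.0609i)  (+0.3706-0.0931i)·(-0.0358+0.3139i)  (-0.0387+0.0054i)·(-0.3253-0.3645i)  (-0.3886+0.0120i)·(+0.1269+0.0000i)  (-0.1492-0.0115i)·(+0.3253-0.3645i)  (+0.3569+0.0666i)·(-0.0358-0.3139i)  (+0.2074+0.0624i)·(-0.0862-0.0609i)  (-0.4679-0.1978i)·(-0.0186+0.0043i)
Y_4^1(R⁻¹ n̂) = -0.045907+0.016314i

Re=-0.0459 Im=0.0163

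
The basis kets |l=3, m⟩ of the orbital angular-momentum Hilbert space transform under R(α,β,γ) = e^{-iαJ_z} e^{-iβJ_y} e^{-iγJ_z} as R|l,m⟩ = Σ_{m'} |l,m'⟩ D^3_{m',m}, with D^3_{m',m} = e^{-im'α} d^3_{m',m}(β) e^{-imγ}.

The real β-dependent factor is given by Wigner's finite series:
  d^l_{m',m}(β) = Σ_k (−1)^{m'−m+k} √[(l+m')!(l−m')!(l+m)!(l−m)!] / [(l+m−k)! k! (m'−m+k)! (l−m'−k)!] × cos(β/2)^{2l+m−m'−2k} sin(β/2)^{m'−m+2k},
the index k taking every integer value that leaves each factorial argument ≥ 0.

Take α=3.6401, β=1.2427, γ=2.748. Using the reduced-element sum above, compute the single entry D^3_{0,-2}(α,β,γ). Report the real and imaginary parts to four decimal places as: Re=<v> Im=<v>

D^3_{0,-2}(3.6401,1.2427,2.748) = e^{-i·0·3.6401}·d^3_{0,-2}(1.2427)·e^{-i·-2·2.748}. Compute d first:
c=cos(1.2427/2)=0.813093, s=sin(1.2427/2)=0.582133; N=√[6·6·1·120]=65.726707
The bounds max(0,m−m')=0 and min(l+m,l−m')=1 give 2 terms
  k=0: (−1)^2·65.7267/(12)·0.8131^4·0.5821^2 = +0.811273
  k=1: (−1)^3·65.7267/(12)·0.8131^2·0.5821^4 = -0.415845
d^3_{0,-2}(1.2427) = +0.811273 -0.415845 = +0.395428
D = (+1.000000+0.000000i)·(+0.395428)·(+0.705842-0.708369i) = +0.279110-0.280109i

Re=0.2791 Im=-0.2801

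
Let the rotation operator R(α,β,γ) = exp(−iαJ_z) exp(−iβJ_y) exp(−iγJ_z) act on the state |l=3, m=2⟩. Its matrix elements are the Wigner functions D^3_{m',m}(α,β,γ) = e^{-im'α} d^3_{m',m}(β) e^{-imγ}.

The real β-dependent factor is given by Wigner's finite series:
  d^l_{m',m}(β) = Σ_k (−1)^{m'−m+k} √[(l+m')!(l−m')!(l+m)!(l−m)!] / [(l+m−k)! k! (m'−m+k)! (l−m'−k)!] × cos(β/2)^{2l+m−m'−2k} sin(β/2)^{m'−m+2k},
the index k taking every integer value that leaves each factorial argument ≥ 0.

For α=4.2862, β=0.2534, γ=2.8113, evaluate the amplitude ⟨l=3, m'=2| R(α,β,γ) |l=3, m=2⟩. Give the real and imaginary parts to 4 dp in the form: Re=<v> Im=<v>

Re=-0.0506 Im=-0.8741

D^3_{2,2}(4.2862,0.2534,2.8113) = e^{-i·2·4.2862}·d^3_{2,2}(0.2534)·e^{-i·2·2.8113}. Compute d first:
c=cos(0.2534/2)=0.991984, s=sin(0.2534/2)=0.126361; N=√[120·1·120·1]=120.000000
k∈{0,1} keeps every argument non-negative
  k=0: (−1)^0·120.0000/(120)·0.9920^6·0.1264^0 = +0.952859
  k=1: (−1)^1·120.0000/(24)·0.9920^4·0.1264^2 = -0.077307
d^3_{2,2}(0.2534) = +0.952859 -0.077307 = +0.875553
D = (-0.658195-0.752848i)·(+0.875553)·(+0.789633+0.613579i) = -0.050608-0.874089i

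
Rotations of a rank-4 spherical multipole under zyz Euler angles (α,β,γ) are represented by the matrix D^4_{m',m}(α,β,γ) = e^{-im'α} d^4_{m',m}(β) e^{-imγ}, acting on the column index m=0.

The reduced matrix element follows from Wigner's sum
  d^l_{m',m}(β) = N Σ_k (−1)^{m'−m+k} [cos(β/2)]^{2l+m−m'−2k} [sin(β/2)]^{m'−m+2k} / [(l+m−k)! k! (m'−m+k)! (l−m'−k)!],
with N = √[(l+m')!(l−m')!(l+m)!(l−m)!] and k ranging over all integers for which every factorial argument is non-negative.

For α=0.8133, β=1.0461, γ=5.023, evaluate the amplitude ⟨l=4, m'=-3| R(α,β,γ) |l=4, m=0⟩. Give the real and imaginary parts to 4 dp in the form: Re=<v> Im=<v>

First d^4_{-3,0}(β=1.0461), then the phase factors e^{-i(-3)α} and e^{-i(0)γ}:
With c≡cos(β/2)=0.866300 and s≡sin(β/2)=0.499525, N=[1·5040·24·24]^{1/2}=1703.830978
Admissible k: 3..4 (factorial args all ≥0)
  k=3: (−1)^0·1703.8310/(144)·0.8663^5·0.4995^3 = +0.719574
  k=4: (−1)^1·1703.8310/(144)·0.8663^3·0.4995^5 = -0.239251
d^4_{-3,0}(1.0461) = +0.719574 -0.239251 = +0.480324
Phases: e^{-i·(-3)·0.8133}=-0.763751+0.645511i, e^{-i·(0)·5.023}=+1.000000+0.000000i ⇒ D=-0.366847+0.310054i

Re=-0.3668 Im=0.3101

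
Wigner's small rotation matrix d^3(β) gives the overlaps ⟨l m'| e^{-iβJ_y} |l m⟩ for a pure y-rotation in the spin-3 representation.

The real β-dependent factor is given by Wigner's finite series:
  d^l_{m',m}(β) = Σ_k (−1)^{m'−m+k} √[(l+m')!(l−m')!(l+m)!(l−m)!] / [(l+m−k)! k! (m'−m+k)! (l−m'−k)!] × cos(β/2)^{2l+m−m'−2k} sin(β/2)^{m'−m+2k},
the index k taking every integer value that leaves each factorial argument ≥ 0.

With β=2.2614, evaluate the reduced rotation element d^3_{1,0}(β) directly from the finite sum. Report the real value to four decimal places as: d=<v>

d=-0.3434

d^3_{1,0}(β=2.2614) via Wigner's sum:
c=cos(2.2614/2)=0.426027, s=sin(2.2614/2)=0.904711; N=√[24·2·6·6]=41.569219
Admissible k: 0..2 (factorial args all ≥0)
  k=0: (−1)^1·41.5692/(12)·0.4260^5·0.9047^1 = -0.043983
  k=1: (−1)^2·41.5692/(4)·0.4260^3·0.9047^3 = +0.595047
  k=2: (−1)^3·41.5692/(12)·0.4260^1·0.9047^5 = -0.894491
d^3_{1,0}(2.2614) = -0.043983 +0.595047 -0.894491 = -0.343427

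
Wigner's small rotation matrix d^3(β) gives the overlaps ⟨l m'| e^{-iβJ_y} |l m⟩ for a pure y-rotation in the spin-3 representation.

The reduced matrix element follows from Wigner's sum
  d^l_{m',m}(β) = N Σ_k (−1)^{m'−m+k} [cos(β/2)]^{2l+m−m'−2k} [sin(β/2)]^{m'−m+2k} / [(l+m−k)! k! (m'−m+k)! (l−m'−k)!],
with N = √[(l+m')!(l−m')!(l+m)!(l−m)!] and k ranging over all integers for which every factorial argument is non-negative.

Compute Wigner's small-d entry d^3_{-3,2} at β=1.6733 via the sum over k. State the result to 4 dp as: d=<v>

d^3_{-3,2}(β=1.6733) via Wigner's sum:
Half-angle: c=0.669954, s=0.742403. N=√(1·720·120·1)=293.938769
Admissible k: 5..5 (factorial args all ≥0)
  k=5: (−1)^0·293.9388/(120)·0.6700^1·0.7424^5 = +0.370100
d^3_{-3,2}(1.6733) = +0.370100

d=0.3701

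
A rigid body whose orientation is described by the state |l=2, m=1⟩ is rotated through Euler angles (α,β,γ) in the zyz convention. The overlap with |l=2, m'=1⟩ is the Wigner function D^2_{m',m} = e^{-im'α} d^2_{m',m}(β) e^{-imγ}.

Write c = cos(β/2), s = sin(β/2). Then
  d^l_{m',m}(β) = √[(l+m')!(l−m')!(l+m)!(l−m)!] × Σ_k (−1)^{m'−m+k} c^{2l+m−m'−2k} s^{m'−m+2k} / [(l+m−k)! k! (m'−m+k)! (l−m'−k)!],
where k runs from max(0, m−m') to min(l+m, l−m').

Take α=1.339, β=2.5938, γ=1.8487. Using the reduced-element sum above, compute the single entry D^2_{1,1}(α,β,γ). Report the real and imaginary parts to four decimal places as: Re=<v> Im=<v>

Split into d^2_{1,1}(β=2.5938) × two z-phases.
c=cos(2.5938/2)=0.270485, s=sin(2.5938/2)=0.962724; N=√[6·1·6·1]=6.000000
k: max(0,(1)−(1))=0 … min(2+(1),2−(1))=1
  k=0: (−1)^0·6.0000/(6)·0.2705^4·0.9627^0 = +0.005353
  k=1: (−1)^1·6.0000/(2)·0.2705^2·0.9627^2 = -0.203428
d^2_{1,1}(2.5938) = +0.005353 -0.203428 = -0.198075
Attach z-rotation phases: D = e^{-i(1)(1.339)}·(-0.198075)·e^{-i(1)(1.8487)} = +0.197865-0.009129i

Re=0.1979 Im=-0.0091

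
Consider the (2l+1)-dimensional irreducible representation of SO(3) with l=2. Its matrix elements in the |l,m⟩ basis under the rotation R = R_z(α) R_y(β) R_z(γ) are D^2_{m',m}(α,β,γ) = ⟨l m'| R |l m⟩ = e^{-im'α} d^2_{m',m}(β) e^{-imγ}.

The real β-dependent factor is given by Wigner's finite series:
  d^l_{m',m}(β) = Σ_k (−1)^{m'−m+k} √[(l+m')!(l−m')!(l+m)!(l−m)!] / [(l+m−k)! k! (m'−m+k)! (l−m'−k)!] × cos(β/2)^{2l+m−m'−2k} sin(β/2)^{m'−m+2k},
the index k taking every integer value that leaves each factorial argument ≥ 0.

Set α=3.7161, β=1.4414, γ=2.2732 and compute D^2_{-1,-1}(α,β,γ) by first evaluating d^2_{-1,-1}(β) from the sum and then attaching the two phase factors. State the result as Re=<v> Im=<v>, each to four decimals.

D^2_{-1,-1}(3.7161,1.4414,2.2732) = e^{-i·-1·3.7161}·d^2_{-1,-1}(1.4414)·e^{-i·-1·2.2732}. Compute d first:
Half-angle: c=0.751344, s=0.659911. N=√(1·6·1·6)=6.000000
Admissible k: 0..1 (factorial args all ≥0)
  k=0: (−1)^0·6.0000/(6)·0.7513^4·0.6599^0 = +0.318680
  k=1: (−1)^1·6.0000/(2)·0.7513^2·0.6599^2 = -0.737512
d^2_{-1,-1}(1.4414) = +0.318680 -0.737512 = -0.418832
Phases: e^{-i·(-1)·3.7161}=-0.839460-0.543421i, e^{-i·(-1)·2.2732}=-0.646054+0.763291i ⇒ D=-0.400875+0.121324i

Re=-0.4009 Im=0.1213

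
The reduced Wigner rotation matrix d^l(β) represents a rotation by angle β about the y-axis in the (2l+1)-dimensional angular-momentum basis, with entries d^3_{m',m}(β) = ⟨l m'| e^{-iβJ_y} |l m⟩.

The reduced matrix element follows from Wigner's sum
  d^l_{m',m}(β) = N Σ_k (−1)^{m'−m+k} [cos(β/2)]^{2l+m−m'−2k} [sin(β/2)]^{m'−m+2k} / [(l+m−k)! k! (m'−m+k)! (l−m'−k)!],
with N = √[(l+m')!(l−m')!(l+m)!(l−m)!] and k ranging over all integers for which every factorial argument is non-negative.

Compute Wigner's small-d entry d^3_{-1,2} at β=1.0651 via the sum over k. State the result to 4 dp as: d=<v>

d=0.4374

d^3_{-1,2}(β=1.0651) via Wigner's sum:
c=cos(1.0651/2)=0.861515, s=sin(1.0651/2)=0.507732; N=√[2·24·120·1]=75.894664
k: max(0,(2)−(-1))=3 … min(3+(2),3−(-1))=4
  k=3: (−1)^0·75.8947/(12)·0.8615^3·0.5077^3 = +0.529324
  k=4: (−1)^1·75.8947/(24)·0.8615^1·0.5077^5 = -0.091925
d^3_{-1,2}(1.0651) = +0.529324 -0.091925 = +0.437399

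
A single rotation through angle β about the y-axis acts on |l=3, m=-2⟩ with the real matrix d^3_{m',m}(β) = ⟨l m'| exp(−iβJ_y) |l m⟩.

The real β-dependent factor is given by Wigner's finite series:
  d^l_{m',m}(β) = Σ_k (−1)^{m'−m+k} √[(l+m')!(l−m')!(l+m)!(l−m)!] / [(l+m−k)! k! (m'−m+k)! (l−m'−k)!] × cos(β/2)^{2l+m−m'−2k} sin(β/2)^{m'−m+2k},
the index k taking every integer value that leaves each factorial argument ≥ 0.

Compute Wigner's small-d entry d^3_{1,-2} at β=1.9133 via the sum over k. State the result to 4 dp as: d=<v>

d^3_{1,-2}(β=1.9133) via Wigner's sum:
Half-angle: c=0.576261, s=0.817266. N=√(24·2·1·120)=75.894664
k∈{0,1} keeps every argument non-negative
  k=0: (−1)^3·75.8947/(12)·0.5763^3·0.8173^3 = -0.660659
  k=1: (−1)^4·75.8947/(24)·0.5763^1·0.8173^5 = +0.664409
d^3_{1,-2}(1.9133) = -0.660659 +0.664409 = +0.003750

d=0.0037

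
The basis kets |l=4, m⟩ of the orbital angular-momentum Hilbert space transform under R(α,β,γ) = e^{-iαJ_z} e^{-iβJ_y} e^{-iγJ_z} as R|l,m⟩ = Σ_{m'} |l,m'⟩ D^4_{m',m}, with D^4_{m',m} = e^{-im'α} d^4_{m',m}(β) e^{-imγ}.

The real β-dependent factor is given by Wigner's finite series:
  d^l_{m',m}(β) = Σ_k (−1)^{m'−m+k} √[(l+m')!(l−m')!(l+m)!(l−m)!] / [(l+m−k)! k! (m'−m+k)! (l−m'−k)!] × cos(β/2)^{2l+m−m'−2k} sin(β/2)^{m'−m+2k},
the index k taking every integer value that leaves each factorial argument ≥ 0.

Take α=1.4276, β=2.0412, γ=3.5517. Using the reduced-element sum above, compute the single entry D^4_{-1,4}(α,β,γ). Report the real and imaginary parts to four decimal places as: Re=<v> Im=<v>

Re=0.4705 Im=-0.1017

First d^4_{-1,4}(β=2.0412), then the phase factors e^{-i(-1)α} and e^{-i(4)γ}:
c=cos(2.0412/2)=0.522855, s=sin(2.0412/2)=0.852422; N=√[6·120·40320·1]=5387.986637
Admissible k: 5..5 (factorial args all ≥0)
  k=5: (−1)^0·5387.9866/(720)·0.5229^3·0.8524^5 = +0.481404
d^4_{-1,4}(2.0412) = +0.481404
D = (+0.142707+0.989765i)·(+0.481404)·(-0.069577-0.997577i) = +0.470542-0.101685i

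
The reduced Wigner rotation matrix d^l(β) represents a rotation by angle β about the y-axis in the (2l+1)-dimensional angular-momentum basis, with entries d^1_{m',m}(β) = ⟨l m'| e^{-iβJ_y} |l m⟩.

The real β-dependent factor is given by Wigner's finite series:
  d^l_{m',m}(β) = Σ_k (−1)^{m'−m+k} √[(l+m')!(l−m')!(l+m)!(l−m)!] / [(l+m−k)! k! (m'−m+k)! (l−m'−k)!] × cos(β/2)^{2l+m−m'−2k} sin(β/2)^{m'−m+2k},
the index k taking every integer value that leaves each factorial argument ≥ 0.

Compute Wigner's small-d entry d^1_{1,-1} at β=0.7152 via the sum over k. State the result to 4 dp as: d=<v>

d=0.1225

d^1_{1,-1}(β=0.7152) via Wigner's sum:
c=cos(0.7152/2)=0.936740, s=sin(0.7152/2)=0.350027; N=√[2·1·1·2]=2.000000
k: max(0,(-1)−(1))=0 … min(1+(-1),1−(1))=0
  k=0: (−1)^2·2.0000/(2)·0.9367^0·0.3500^2 = +0.122519
d^1_{1,-1}(0.7152) = +0.122519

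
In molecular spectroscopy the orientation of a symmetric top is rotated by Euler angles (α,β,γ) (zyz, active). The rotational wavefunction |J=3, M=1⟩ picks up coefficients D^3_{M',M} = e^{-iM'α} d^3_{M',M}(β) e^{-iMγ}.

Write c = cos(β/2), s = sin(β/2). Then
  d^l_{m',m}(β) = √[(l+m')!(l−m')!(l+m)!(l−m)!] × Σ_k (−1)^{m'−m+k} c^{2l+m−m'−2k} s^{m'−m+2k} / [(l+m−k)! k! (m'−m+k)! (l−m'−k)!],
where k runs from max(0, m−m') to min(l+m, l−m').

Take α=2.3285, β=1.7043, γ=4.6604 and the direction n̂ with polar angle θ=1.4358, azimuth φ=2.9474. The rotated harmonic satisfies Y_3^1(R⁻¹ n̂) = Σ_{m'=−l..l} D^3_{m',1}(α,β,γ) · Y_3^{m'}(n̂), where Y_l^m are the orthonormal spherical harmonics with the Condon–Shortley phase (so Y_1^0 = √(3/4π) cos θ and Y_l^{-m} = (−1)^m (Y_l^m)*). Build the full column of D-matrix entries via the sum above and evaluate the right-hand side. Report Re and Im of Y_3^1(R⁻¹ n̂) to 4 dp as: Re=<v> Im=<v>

Re=0.3734 Im=0.1798

Need the full column D^3_{m',1} for m'=−3..3 at α=2.3285, β=1.7043, γ=4.6604.
cos(β/2)=0.658366, sin(β/2)=0.752698
d^3_{-3,1}: single k=4 term ⇒ +0.538844;  D = -0.368990+0.392682i
d^3_{-2,1}: k∈[3..4] ⇒ +0.769652 -0.503003 = +0.266649;  D = +0.266648-0.000907i
d^3_{-1,1}: k∈[2..4] ⇒ +0.638650 -1.113032 +0.181854 = -0.292527;  D = +0.201762+0.211812i
d^3_{0,1}: k∈[1..3] ⇒ +0.322515 -1.264668 +0.551012 = -0.391141;  D = +0.020326-0.390613i
d^3_{1,1}: k∈[0..2] ⇒ +0.081434 -0.851533 +0.834774 = +0.064674;  D = +0.049227-0.041946i
d^3_{2,1}: k∈[0..1] ⇒ -0.294414 +0.769652 = +0.475238;  D = -0.472501-0.050932i
d^3_{3,1}: single k=0 term ⇒ +0.412247;  D = +0.249593+0.328102i
Y_3^{m'}(θ=1.4358,φ=2.9474) and Σ D·Y over m':
  (-0.3690+0.3927i)·(-0.3390-0.2233i)  (+0.2666-0.0009i)·(+0.1250+0.0511i)  (+0.2018+0.2118i)·(+0.2858+0.0562i)  (+0.0203-0.3906i)·(-0.1461+0.0000i)  (+0.0492-0.0419i)·(-0.2858+0.0562i)  (-0.4725-0.0509i)·(+0.1250-0.0511i)  (+0.2496+0.3281i)·(+0.3390-0.2233i)
Y_3^1(R⁻¹ n̂) = +0.373448+0.179797i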